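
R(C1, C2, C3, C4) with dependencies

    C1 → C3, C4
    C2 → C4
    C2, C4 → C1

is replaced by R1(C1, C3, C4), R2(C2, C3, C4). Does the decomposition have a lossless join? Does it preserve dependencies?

lossy and not dependency-preserving

Lossless test: (C3, C4)⁺ = {C3, C4}, which is a superkey of neither fragment — lossy.
Dependency preservation: the restricted closure of {C2, C4} across the fragments never reaches {C1}, so C2, C4 → C1 cannot be enforced without a join — not preserved.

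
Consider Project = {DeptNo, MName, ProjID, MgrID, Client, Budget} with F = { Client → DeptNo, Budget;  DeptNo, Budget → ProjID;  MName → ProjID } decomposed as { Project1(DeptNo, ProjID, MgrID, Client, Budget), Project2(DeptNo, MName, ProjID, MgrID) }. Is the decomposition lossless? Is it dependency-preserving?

Lossless test: (DeptNo, ProjID, MgrID)⁺ = {DeptNo, ProjID, MgrID}, which is a superkey of neither fragment — lossy.
Dependency preservation: every FD's attributes lie within a single fragment, so each can be enforced locally — preserved.

lossy but dependency-preserving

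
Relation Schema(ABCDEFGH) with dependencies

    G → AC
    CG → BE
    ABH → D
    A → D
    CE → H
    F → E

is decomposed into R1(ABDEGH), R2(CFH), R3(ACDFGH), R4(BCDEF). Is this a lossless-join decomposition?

Chase test. Columns are ABCDEFGH; row i has aⱼ where attribute j ∈ Ri, else bᵢⱼ.
Initial tableau (one row per fragment):
  row 1: a1 a2 b13 a4 a5 b16 a7 a8
  row 2: b21 b22 a3 b24 b25 a6 b27 a8
  row 3: a1 b32 a3 a4 b35 a6 a7 a8
  row 4: b41 a2 a3 a4 a5 a6 b47 b48
Rows 1 and 3 agree on G; apply G→AC and equate their AC entries.
Rows 1 and 3 agree on CG; apply CG→BE and equate their BE entries.
Rows 1 and 4 agree on CE; apply CE→H and equate their H entries.
Rows 2 and 3 agree on F; apply F→E and equate their E entries.
Row 3 is now all distinguished symbols — the join is lossless.

Yes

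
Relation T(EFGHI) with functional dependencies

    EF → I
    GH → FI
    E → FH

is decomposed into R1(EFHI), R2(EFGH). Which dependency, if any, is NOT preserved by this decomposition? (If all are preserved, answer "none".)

Check GH → FI: no single fragment contains all of {FGHI}, and the restricted closure of {GH} across the fragments never reaches {FI}.
EF → I is preserved.
E → FH is preserved.

GH → FI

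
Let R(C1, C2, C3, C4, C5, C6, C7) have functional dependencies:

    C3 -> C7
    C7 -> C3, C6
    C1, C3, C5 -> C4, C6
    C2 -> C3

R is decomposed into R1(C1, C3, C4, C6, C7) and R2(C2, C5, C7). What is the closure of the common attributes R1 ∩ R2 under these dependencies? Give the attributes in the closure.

C3, C6, C7

R1 ∩ R2 = {C7}.
C7 → C3, C6 applies, adding C3, C6
Closure: {C3, C6, C7}.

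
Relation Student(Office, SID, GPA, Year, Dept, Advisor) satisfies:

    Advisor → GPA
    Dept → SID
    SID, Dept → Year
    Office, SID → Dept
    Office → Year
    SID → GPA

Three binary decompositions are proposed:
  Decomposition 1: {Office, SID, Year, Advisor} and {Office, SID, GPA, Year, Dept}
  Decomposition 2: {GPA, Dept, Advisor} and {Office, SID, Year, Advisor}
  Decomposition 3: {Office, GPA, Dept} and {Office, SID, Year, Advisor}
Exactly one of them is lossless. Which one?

Decomposition 1

Decomposition 1: common = {Office, SID, Year}, closure = {Office, SID, GPA, Year, Dept} → lossless.
Decomposition 2: common = {Advisor}, closure = {GPA, Advisor} → lossy.
Decomposition 3: common = {Office}, closure = {Office, Year} → lossy.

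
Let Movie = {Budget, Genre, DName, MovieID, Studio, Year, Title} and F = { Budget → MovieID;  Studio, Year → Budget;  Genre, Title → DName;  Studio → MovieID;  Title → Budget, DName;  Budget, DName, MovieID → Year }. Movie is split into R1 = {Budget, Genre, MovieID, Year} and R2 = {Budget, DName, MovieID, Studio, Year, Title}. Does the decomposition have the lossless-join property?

Common attributes: R1 ∩ R2 = {Budget, MovieID, Year}.
No dependency enlarges {Budget, MovieID, Year}, so (Budget, MovieID, Year)⁺ = {Budget, MovieID, Year}.
The closure contains neither all of R1 = {Budget, Genre, MovieID, Year} nor all of R2 = {Budget, DName, MovieID, Studio, Year, Title}, so the common attributes are not a superkey of either fragment. The join is lossy.

No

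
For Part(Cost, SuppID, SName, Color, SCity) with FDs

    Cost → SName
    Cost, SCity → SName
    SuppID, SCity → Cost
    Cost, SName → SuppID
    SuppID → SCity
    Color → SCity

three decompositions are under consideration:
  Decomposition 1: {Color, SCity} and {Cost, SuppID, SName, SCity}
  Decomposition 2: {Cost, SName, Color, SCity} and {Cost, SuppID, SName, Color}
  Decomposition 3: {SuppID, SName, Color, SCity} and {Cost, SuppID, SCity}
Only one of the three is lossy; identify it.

Decomposition 1: common = {SCity}, closure = {SCity} → lossy.
Decomposition 2: common = {Cost, SName, Color}, closure = {Cost, SuppID, SName, Color, SCity} → lossless.
Decomposition 3: common = {SuppID, SCity}, closure = {Cost, SuppID, SName, SCity} → lossless.

Decomposition 1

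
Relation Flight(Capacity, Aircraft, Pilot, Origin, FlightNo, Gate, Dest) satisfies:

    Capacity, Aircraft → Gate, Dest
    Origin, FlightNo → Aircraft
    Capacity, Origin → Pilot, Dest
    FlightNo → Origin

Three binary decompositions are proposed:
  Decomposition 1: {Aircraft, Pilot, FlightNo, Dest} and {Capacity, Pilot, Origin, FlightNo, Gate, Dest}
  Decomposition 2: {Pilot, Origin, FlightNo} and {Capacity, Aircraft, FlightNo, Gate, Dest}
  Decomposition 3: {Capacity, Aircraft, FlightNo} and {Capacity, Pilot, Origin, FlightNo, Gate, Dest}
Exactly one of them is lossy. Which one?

Decomposition 2

Decomposition 1: common = {Pilot, FlightNo, Dest}, closure = {Aircraft, Pilot, Origin, FlightNo, Dest} → lossless.
Decomposition 2: common = {FlightNo}, closure = {Aircraft, Origin, FlightNo} → lossy.
Decomposition 3: common = {Capacity, FlightNo}, closure = {Capacity, Aircraft, Pilot, Origin, FlightNo, Gate, Dest} → lossless.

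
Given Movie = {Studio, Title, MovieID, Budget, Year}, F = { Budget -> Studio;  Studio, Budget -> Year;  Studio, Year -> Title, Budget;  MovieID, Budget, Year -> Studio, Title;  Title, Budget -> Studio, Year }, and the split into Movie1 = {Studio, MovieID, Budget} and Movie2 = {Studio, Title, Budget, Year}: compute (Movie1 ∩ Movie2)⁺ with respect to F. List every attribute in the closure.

Studio, Title, Budget, Year

Movie1 ∩ Movie2 = {Studio, Budget}.
Studio, Budget → Year applies, adding Year
Studio, Year → Title, Budget applies, adding Title
Closure: {Studio, Title, Budget, Year}.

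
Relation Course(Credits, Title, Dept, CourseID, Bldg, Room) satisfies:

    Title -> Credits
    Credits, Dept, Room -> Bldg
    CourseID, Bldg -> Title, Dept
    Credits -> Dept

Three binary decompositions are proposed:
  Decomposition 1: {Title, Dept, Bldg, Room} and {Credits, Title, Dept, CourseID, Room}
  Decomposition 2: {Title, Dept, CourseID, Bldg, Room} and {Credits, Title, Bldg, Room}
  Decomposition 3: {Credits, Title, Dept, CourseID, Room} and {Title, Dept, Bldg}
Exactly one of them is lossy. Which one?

Decomposition 1: common = {Title, Dept, Room}, closure = {Credits, Title, Dept, Bldg, Room} → lossless.
Decomposition 2: common = {Title, Bldg, Room}, closure = {Credits, Title, Dept, Bldg, Room} → lossless.
Decomposition 3: common = {Title, Dept}, closure = {Credits, Title, Dept} → lossy.

Decomposition 3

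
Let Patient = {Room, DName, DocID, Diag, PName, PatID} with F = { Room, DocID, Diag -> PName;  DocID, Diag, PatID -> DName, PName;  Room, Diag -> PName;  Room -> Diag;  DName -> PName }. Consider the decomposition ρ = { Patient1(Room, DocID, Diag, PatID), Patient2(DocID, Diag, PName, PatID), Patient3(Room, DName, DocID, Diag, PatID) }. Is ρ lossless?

Chase test. Columns are Room, DName, DocID, Diag, PName, PatID; row i has aⱼ where attribute j ∈ Patienti, else bᵢⱼ.
Initial tableau (one row per fragment):
  row 1: a1 b12 a3 a4 b15 a6
  row 2: b21 b22 a3 a4 a5 a6
  row 3: a1 a2 a3 a4 b35 a6
Rows 1 and 3 agree on Room, DocID, Diag; apply Room, DocID, Diag→PName and equate their PName entries.
Rows 1 and 2 agree on DocID, Diag, PatID; apply DocID, Diag, PatID→DName, PName and equate their DName, PName entries.
Rows 1 and 3 agree on DocID, Diag, PatID; apply DocID, Diag, PatID→DName, PName and equate their DName, PName entries.
Row 1 is now all distinguished symbols — the join is lossless.

Yes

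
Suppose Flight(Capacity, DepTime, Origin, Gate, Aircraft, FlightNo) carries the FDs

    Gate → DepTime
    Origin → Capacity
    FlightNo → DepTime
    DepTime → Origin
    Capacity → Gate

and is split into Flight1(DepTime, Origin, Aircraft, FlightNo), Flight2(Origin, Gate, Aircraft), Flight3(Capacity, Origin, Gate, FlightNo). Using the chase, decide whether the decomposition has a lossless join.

Yes

Chase test. Columns are Capacity, DepTime, Origin, Gate, Aircraft, FlightNo; row i has aⱼ where attribute j ∈ Flighti, else bᵢⱼ.
Initial tableau (one row per fragment):
  row 1: b11 a2 a3 b14 a5 a6
  row 2: b21 b22 a3 a4 a5 b26
  row 3: a1 b32 a3 a4 b35 a6
Rows 2 and 3 agree on Gate; apply Gate→DepTime and equate their DepTime entries.
Rows 1 and 2 agree on Origin; apply Origin→Capacity and equate their Capacity entries.
Rows 1 and 3 agree on Origin; apply Origin→Capacity and equate their Capacity entries.
Rows 1 and 3 agree on FlightNo; apply FlightNo→DepTime and equate their DepTime entries.
Rows 1 and 2 agree on Capacity; apply Capacity→Gate and equate their Gate entries.
Row 1 is now all distinguished symbols — the join is lossless.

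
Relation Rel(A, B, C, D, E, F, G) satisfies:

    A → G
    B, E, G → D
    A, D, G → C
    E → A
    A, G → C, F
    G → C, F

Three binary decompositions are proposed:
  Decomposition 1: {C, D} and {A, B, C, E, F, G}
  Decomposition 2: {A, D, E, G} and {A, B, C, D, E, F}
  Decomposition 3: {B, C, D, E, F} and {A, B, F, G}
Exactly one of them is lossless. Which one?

Decomposition 2

Decomposition 1: common = {C}, closure = {C} → lossy.
Decomposition 2: common = {A, D, E}, closure = {A, C, D, E, F, G} → lossless.
Decomposition 3: common = {B, F}, closure = {B, F} → lossy.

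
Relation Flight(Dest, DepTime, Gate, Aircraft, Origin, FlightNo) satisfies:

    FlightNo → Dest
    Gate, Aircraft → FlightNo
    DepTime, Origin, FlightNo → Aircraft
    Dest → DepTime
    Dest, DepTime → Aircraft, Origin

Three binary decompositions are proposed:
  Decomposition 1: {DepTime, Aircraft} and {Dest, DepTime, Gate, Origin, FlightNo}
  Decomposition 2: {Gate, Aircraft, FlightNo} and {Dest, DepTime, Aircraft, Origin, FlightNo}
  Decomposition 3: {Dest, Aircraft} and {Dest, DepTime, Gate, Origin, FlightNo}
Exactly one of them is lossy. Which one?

Decomposition 1: common = {DepTime}, closure = {DepTime} → lossy.
Decomposition 2: common = {Aircraft, FlightNo}, closure = {Dest, DepTime, Aircraft, Origin, FlightNo} → lossless.
Decomposition 3: common = {Dest}, closure = {Dest, DepTime, Aircraft, Origin} → lossless.

Decomposition 1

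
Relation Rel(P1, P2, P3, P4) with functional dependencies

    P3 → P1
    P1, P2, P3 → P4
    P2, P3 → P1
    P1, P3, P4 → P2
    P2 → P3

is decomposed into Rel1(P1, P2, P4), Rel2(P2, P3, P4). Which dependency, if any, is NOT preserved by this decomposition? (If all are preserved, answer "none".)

Check P3 → P1: no single fragment contains all of {P1, P3}, and the restricted closure of {P3} across the fragments never reaches {P1}.
P1, P2, P3 → P4 is preserved.
P2, P3 → P1 is preserved.
P1, P3, P4 → P2 is preserved.
P2 → P3 is preserved.

P3 → P1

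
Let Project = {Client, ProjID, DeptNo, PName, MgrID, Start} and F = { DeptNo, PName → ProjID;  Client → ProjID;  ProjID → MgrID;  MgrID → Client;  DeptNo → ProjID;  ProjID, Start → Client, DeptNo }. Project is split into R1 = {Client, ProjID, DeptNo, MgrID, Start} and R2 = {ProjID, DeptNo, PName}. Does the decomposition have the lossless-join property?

Common attributes: R1 ∩ R2 = {ProjID, DeptNo}.
Closure of {ProjID, DeptNo}: ProjID → MgrID applies, adding MgrID; MgrID → Client applies, adding Client. So (ProjID, DeptNo)⁺ = {Client, ProjID, DeptNo, MgrID}.
The closure contains neither all of R1 = {Client, ProjID, DeptNo, MgrID, Start} nor all of R2 = {ProjID, DeptNo, PName}, so the common attributes are not a superkey of either fragment. The join is lossy.

No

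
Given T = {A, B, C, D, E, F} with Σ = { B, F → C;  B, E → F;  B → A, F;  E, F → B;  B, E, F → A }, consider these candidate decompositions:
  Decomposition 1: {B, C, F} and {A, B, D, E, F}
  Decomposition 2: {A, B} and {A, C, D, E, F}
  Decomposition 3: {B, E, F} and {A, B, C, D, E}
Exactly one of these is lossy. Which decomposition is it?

Decomposition 2

Decomposition 1: common = {B, F}, closure = {A, B, C, F} → lossless.
Decomposition 2: common = {A}, closure = {A} → lossy.
Decomposition 3: common = {B, E}, closure = {A, B, C, E, F} → lossless.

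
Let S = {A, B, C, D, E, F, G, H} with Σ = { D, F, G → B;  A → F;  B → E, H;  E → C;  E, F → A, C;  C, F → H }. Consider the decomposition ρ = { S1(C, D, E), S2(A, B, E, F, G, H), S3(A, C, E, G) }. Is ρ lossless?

Chase test. Columns are A, B, C, D, E, F, G, H; row i has aⱼ where attribute j ∈ Si, else bᵢⱼ.
Initial tableau (one row per fragment):
  row 1: b11 b12 a3 a4 a5 b16 b17 b18
  row 2: a1 a2 b23 b24 a5 a6 a7 a8
  row 3: a1 b32 a3 b34 a5 b36 a7 b38
Rows 2 and 3 agree on A; apply A→F and equate their F entries.
Rows 1 and 2 agree on E; apply E→C and equate their C entries.
Rows 2 and 3 agree on C, F; apply C, F→H and equate their H entries.
No row becomes fully distinguished — the join is lossy.

No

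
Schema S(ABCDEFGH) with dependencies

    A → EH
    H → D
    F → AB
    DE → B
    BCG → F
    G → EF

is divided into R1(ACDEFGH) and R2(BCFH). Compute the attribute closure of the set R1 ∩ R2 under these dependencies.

ABCDEFH

R1 ∩ R2 = {CFH}.
H → D applies, adding D
F → AB applies, adding AB
A → EH applies, adding E
Closure: {ABCDEFH}.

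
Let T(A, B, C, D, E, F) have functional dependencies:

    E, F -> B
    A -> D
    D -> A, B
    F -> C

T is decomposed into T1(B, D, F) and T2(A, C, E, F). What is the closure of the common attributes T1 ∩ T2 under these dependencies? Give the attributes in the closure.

T1 ∩ T2 = {F}.
F → C applies, adding C
Closure: {C, F}.

C, F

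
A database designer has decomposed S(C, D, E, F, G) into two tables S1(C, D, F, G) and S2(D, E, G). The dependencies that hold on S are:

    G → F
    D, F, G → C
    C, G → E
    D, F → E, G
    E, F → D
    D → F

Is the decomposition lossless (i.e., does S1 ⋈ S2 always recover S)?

Common attributes: S1 ∩ S2 = {D, G}.
Closure of {D, G}: G → F applies, adding F; D, F, G → C applies, adding C; C, G → E applies, adding E. So (D, G)⁺ = {C, D, E, F, G}.
This closure contains every attribute of S1, so S1 ∩ S2 → S1. The join is lossless.

Yes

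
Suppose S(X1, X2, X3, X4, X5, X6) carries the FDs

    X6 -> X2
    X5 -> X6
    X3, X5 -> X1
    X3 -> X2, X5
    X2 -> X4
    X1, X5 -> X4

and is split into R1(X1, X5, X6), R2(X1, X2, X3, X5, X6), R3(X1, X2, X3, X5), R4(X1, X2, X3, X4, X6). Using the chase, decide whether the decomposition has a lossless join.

Yes

Chase test. Columns are X1, X2, X3, X4, X5, X6; row i has aⱼ where attribute j ∈ Ri, else bᵢⱼ.
Initial tableau (one row per fragment):
  row 1: a1 b12 b13 b14 a5 a6
  row 2: a1 a2 a3 b24 a5 a6
  row 3: a1 a2 a3 b34 a5 b36
  row 4: a1 a2 a3 a4 b45 a6
Rows 1 and 2 agree on X6; apply X6→X2 and equate their X2 entries.
Rows 1 and 3 agree on X5; apply X5→X6 and equate their X6 entries.
Rows 2 and 4 agree on X3; apply X3→X2, X5 and equate their X2, X5 entries.
Rows 1 and 2 agree on X2; apply X2→X4 and equate their X4 entries.
Rows 1 and 3 agree on X2; apply X2→X4 and equate their X4 entries.
Rows 1 and 4 agree on X2; apply X2→X4 and equate their X4 entries.
Row 2 is now all distinguished symbols — the join is lossless.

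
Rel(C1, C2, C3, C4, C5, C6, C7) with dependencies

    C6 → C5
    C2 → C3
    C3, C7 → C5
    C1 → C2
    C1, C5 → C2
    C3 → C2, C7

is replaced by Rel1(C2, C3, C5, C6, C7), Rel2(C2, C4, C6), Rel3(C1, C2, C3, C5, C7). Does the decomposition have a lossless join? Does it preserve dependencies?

lossy but dependency-preserving

Lossless test (chase): Rows 1 and 2 agree on C6; apply C6→C5 and equate their C5 entries. Rows 1 and 2 agree on C2; apply C2→C3 and equate their C3 entries. Rows 1 and 2 agree on C3; apply C3→C2, C7 and equate their C2, C7 entries. No row becomes fully distinguished — the join is lossy.
Dependency preservation: every FD's attributes lie within a single fragment, so each can be enforced locally — preserved.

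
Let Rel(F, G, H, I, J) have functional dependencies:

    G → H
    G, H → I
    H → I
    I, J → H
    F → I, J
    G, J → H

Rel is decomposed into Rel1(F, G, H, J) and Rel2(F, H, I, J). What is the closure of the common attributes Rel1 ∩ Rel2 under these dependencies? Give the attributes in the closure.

Rel1 ∩ Rel2 = {F, H, J}.
H → I applies, adding I
Closure: {F, H, I, J}.

F, H, I, J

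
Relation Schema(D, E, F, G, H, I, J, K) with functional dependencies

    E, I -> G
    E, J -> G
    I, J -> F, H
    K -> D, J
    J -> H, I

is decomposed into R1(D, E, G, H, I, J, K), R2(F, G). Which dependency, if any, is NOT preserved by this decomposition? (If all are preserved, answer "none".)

I, J -> F, H

Check I, J → F, H: no single fragment contains all of {F, H, I, J}, and the restricted closure of {I, J} across the fragments never reaches {F, H}.
E, I → G is preserved.
E, J → G is preserved.
K → D, J is preserved.
J → H, I is preserved.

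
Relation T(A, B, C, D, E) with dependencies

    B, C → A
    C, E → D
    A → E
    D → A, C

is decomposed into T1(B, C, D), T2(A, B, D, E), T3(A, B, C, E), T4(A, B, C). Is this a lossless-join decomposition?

Yes

Chase test. Columns are A, B, C, D, E; row i has aⱼ where attribute j ∈ Ti, else bᵢⱼ.
Initial tableau (one row per fragment):
  row 1: b11 a2 a3 a4 b15
  row 2: a1 a2 b23 a4 a5
  row 3: a1 a2 a3 b34 a5
  row 4: a1 a2 a3 b44 b45
Rows 1 and 3 agree on B, C; apply B, C→A and equate their A entries.
Rows 1 and 2 agree on A; apply A→E and equate their E entries.
Rows 1 and 4 agree on A; apply A→E and equate their E entries.
Rows 1 and 2 agree on D; apply D→A, C and equate their A, C entries.
Rows 1 and 3 agree on C, E; apply C, E→D and equate their D entries.
Rows 1 and 4 agree on C, E; apply C, E→D and equate their D entries.
Row 1 is now all distinguished symbols — the join is lossless.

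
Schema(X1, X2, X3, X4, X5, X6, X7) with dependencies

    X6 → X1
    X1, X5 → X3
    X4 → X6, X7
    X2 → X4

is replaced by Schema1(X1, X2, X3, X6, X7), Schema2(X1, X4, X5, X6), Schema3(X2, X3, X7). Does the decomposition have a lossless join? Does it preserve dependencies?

Lossless test (chase): Rows 1 and 3 agree on X2; apply X2→X4 and equate their X4 entries. Rows 1 and 3 agree on X4; apply X4→X6, X7 and equate their X6, X7 entries. Rows 1 and 3 agree on X6; apply X6→X1 and equate their X1 entries. No row becomes fully distinguished — the join is lossy.
Dependency preservation: the restricted closure of {X1, X5} across the fragments never reaches {X3}, so X1, X5 → X3 cannot be enforced without a join — not preserved.

lossy and not dependency-preserving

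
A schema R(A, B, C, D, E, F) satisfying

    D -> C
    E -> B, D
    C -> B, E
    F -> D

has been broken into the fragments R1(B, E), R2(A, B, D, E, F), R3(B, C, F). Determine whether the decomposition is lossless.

Chase test. Columns are A, B, C, D, E, F; row i has aⱼ where attribute j ∈ Ri, else bᵢⱼ.
Initial tableau (one row per fragment):
  row 1: b11 a2 b13 b14 a5 b16
  row 2: a1 a2 b23 a4 a5 a6
  row 3: b31 a2 a3 b34 b35 a6
Rows 1 and 2 agree on E; apply E→B, D and equate their B, D entries.
Rows 2 and 3 agree on F; apply F→D and equate their D entries.
Rows 1 and 2 agree on D; apply D→C and equate their C entries.
Rows 1 and 3 agree on D; apply D→C and equate their C entries.
Rows 1 and 3 agree on C; apply C→B, E and equate their B, E entries.
Row 2 is now all distinguished symbols — the join is lossless.

Yes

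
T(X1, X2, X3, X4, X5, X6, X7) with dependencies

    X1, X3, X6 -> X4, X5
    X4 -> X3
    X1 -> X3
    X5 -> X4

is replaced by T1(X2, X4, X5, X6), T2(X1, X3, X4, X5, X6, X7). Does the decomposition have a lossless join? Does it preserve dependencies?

lossy but dependency-preserving

Lossless test: (X4, X5, X6)⁺ = {X3, X4, X5, X6}, which is a superkey of neither fragment — lossy.
Dependency preservation: every FD's attributes lie within a single fragment, so each can be enforced locally — preserved.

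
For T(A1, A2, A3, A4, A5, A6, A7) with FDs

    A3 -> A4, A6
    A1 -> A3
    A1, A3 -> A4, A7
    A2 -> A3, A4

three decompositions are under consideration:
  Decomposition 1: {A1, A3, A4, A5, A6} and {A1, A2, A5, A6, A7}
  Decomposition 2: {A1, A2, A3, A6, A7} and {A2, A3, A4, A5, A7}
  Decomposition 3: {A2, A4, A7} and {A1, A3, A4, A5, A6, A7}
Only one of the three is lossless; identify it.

Decomposition 1: common = {A1, A5, A6}, closure = {A1, A3, A4, A5, A6, A7} → lossless.
Decomposition 2: common = {A2, A3, A7}, closure = {A2, A3, A4, A6, A7} → lossy.
Decomposition 3: common = {A4, A7}, closure = {A4, A7} → lossy.

Decomposition 1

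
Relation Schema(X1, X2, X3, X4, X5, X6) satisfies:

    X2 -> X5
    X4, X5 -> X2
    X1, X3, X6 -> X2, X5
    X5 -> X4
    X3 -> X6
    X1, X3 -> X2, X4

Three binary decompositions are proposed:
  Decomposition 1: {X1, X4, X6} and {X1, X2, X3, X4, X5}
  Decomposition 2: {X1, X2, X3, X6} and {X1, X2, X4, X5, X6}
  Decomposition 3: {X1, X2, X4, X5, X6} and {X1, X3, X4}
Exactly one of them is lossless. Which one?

Decomposition 1: common = {X1, X4}, closure = {X1, X4} → lossy.
Decomposition 2: common = {X1, X2, X6}, closure = {X1, X2, X4, X5, X6} → lossless.
Decomposition 3: common = {X1, X4}, closure = {X1, X4} → lossy.

Decomposition 2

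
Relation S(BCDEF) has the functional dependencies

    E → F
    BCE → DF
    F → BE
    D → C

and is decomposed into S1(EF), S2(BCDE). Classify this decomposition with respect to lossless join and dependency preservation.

Lossless test: (E)⁺ = {BEF}, which contains all of one fragment — lossless.
Dependency preservation: BCE → DF; F → BE are not contained in any single fragment, but the restricted closure of each left-hand side across the fragments still reaches the right-hand side; the remaining FDs each lie inside some fragment. All dependencies are preserved.

lossless and dependency-preserving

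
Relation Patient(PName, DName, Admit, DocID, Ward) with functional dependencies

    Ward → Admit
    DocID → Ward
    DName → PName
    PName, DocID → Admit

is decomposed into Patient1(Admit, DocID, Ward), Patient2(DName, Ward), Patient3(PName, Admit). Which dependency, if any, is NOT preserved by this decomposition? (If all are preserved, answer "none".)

Check DName → PName: no single fragment contains all of {PName, DName}, and the restricted closure of {DName} across the fragments never reaches {PName}.
Ward → Admit is preserved.
DocID → Ward is preserved.
PName, DocID → Admit is preserved.

DName → PName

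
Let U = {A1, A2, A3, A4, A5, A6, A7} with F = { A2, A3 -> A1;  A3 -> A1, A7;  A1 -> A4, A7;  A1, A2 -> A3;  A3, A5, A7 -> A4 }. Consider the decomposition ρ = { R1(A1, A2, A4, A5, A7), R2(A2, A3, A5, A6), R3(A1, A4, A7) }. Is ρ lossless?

Chase test. Columns are A1, A2, A3, A4, A5, A6, A7; row i has aⱼ where attribute j ∈ Ri, else bᵢⱼ.
Initial tableau (one row per fragment):
  row 1: a1 a2 b13 a4 a5 b16 a7
  row 2: b21 a2 a3 b24 a5 a6 b27
  row 3: a1 b32 b33 a4 b35 b36 a7
No row becomes fully distinguished — the join is lossy.

No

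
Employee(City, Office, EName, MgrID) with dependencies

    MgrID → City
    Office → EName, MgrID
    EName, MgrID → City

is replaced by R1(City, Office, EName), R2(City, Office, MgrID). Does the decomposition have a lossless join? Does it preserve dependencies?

lossless and dependency-preserving

Lossless test: (City, Office)⁺ = {City, Office, EName, MgrID}, which contains all of one fragment — lossless.
Dependency preservation: Office → EName, MgrID; EName, MgrID → City are not contained in any single fragment, but the restricted closure of each left-hand side across the fragments still reaches the right-hand side; the remaining FDs each lie inside some fragment. All dependencies are preserved.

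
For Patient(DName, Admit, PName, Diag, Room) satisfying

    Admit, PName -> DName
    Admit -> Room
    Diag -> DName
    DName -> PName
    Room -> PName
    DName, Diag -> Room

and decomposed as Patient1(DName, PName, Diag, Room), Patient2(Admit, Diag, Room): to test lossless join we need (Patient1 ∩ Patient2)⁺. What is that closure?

Patient1 ∩ Patient2 = {Diag, Room}.
Diag → DName applies, adding DName
DName → PName applies, adding PName
Closure: {DName, PName, Diag, Room}.

DName, PName, Diag, Room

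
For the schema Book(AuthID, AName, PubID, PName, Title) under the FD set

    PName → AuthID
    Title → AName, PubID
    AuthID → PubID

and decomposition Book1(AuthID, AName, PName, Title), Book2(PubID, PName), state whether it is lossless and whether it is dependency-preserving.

Lossless test: (PName)⁺ = {AuthID, PubID, PName}, which contains all of one fragment — lossless.
Dependency preservation: the restricted closure of {Title} across the fragments never reaches {AName, PubID}, so Title → AName, PubID cannot be enforced without a join — not preserved.

lossless but not dependency-preserving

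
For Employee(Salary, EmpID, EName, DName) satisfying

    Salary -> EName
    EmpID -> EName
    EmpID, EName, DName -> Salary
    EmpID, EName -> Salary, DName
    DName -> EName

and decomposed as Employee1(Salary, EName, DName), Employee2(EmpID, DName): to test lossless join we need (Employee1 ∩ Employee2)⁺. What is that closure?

Employee1 ∩ Employee2 = {DName}.
DName → EName applies, adding EName
Closure: {EName, DName}.

EName, DName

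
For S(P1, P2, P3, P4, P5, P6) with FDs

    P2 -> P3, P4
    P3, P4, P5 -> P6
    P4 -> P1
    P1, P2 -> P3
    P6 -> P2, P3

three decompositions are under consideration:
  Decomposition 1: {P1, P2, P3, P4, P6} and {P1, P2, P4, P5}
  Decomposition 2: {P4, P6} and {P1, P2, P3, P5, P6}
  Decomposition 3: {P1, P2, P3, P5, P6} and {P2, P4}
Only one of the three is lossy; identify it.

Decomposition 1: common = {P1, P2, P4}, closure = {P1, P2, P3, P4} → lossy.
Decomposition 2: common = {P6}, closure = {P1, P2, P3, P4, P6} → lossless.
Decomposition 3: common = {P2}, closure = {P1, P2, P3, P4} → lossless.

Decomposition 1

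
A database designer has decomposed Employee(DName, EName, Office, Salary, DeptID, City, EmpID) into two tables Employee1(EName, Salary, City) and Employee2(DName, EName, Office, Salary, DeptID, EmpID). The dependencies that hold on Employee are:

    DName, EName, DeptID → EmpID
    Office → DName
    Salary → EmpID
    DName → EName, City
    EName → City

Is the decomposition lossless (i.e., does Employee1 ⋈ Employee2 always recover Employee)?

Common attributes: Employee1 ∩ Employee2 = {EName, Salary}.
Closure of {EName, Salary}: Salary → EmpID applies, adding EmpID; EName → City applies, adding City. So (EName, Salary)⁺ = {EName, Salary, City, EmpID}.
This closure contains every attribute of Employee1, so Employee1 ∩ Employee2 → Employee1. The join is lossless.

Yes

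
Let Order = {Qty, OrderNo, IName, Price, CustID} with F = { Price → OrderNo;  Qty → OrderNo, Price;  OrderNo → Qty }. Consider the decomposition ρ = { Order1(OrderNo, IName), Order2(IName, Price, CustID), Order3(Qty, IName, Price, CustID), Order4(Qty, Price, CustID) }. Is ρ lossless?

No

Chase test. Columns are Qty, OrderNo, IName, Price, CustID; row i has aⱼ where attribute j ∈ Orderi, else bᵢⱼ.
Initial tableau (one row per fragment):
  row 1: b11 a2 a3 b14 b15
  row 2: b21 b22 a3 a4 a5
  row 3: a1 b32 a3 a4 a5
  row 4: a1 b42 b43 a4 a5
Rows 2 and 3 agree on Price; apply Price→OrderNo and equate their OrderNo entries.
Rows 2 and 4 agree on Price; apply Price→OrderNo and equate their OrderNo entries.
Rows 2 and 3 agree on OrderNo; apply OrderNo→Qty and equate their Qty entries.
No row becomes fully distinguished — the join is lossy.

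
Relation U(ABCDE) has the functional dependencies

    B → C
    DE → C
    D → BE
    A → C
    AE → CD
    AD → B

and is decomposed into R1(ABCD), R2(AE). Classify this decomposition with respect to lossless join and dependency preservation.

Lossless test: (A)⁺ = {AC}, which is a superkey of neither fragment — lossy.
Dependency preservation: the restricted closure of {D} across the fragments never reaches {BE}, so D → BE cannot be enforced without a join — not preserved.

lossy and not dependency-preserving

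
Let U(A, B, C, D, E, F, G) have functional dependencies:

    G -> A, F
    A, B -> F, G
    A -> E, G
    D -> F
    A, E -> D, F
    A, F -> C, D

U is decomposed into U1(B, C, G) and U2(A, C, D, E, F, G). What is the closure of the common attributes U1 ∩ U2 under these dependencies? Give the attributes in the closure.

A, C, D, E, F, G

U1 ∩ U2 = {C, G}.
G → A, F applies, adding A, F
A → E, G applies, adding E
A, E → D, F applies, adding D
Closure: {A, C, D, E, F, G}.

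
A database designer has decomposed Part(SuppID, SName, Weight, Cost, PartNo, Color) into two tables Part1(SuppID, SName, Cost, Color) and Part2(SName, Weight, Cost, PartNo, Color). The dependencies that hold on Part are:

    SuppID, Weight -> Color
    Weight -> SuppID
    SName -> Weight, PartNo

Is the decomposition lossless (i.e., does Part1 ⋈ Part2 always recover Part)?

Yes

Common attributes: Part1 ∩ Part2 = {SName, Cost, Color}.
Closure of {SName, Cost, Color}: SName → Weight, PartNo applies, adding Weight, PartNo; Weight → SuppID applies, adding SuppID. So (SName, Cost, Color)⁺ = {SuppID, SName, Weight, Cost, PartNo, Color}.
This closure contains every attribute of Part1, so Part1 ∩ Part2 → Part1. The join is lossless.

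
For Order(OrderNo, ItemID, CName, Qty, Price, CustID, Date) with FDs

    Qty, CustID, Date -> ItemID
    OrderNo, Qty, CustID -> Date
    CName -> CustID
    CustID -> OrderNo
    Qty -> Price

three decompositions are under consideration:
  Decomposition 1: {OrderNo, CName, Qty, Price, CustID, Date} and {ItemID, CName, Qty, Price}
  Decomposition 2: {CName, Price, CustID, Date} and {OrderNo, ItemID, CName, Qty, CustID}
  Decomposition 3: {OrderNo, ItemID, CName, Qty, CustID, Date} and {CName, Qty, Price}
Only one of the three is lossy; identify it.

Decomposition 1: common = {CName, Qty, Price}, closure = {OrderNo, ItemID, CName, Qty, Price, CustID, Date} → lossless.
Decomposition 2: common = {CName, CustID}, closure = {OrderNo, CName, CustID} → lossy.
Decomposition 3: common = {CName, Qty}, closure = {OrderNo, ItemID, CName, Qty, Price, CustID, Date} → lossless.

Decomposition 2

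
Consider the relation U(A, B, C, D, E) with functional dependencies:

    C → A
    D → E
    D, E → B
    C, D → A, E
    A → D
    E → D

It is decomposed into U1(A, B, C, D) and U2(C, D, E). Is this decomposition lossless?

Common attributes: U1 ∩ U2 = {C, D}.
Closure of {C, D}: C → A applies, adding A; D → E applies, adding E; D, E → B applies, adding B. So (C, D)⁺ = {A, B, C, D, E}.
This closure contains every attribute of U1, so U1 ∩ U2 → U1. The join is lossless.

Yes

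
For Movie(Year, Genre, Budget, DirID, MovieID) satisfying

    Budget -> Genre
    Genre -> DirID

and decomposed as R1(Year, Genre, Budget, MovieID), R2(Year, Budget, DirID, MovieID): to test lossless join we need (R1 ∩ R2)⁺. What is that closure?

R1 ∩ R2 = {Year, Budget, MovieID}.
Budget → Genre applies, adding Genre
Genre → DirID applies, adding DirID
Closure: {Year, Genre, Budget, DirID, MovieID}.

Year, Genre, Budget, DirID, MovieID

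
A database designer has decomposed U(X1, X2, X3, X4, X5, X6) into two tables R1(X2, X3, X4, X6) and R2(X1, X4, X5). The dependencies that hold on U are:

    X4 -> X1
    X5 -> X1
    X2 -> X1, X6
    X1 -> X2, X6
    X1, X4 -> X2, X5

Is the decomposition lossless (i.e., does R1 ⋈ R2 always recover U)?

Yes

Common attributes: R1 ∩ R2 = {X4}.
Closure of {X4}: X4 → X1 applies, adding X1; X1 → X2, X6 applies, adding X2, X6; X1, X4 → X2, X5 applies, adding X5. So (X4)⁺ = {X1, X2, X4, X5, X6}.
This closure contains every attribute of R2, so R1 ∩ R2 → R2. The join is lossless.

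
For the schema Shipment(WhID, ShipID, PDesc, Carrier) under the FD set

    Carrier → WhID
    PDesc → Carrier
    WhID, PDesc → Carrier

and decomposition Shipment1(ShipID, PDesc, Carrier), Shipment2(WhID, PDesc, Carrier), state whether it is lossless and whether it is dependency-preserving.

Lossless test: (PDesc, Carrier)⁺ = {WhID, PDesc, Carrier}, which contains all of one fragment — lossless.
Dependency preservation: every FD's attributes lie within a single fragment, so each can be enforced locally — preserved.

lossless and dependency-preserving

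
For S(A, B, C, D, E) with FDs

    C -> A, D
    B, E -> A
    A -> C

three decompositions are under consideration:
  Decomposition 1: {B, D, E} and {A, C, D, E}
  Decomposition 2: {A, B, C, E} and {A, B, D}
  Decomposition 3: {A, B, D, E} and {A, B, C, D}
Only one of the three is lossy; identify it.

Decomposition 1

Decomposition 1: common = {D, E}, closure = {D, E} → lossy.
Decomposition 2: common = {A, B}, closure = {A, B, C, D} → lossless.
Decomposition 3: common = {A, B, D}, closure = {A, B, C, D} → lossless.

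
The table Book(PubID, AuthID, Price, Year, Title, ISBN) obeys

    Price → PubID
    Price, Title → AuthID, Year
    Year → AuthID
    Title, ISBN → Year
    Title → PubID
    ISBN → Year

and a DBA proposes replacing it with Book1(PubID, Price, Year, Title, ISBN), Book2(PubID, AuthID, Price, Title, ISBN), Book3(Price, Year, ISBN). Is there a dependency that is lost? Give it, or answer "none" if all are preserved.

Year → AuthID

Check Year → AuthID: no single fragment contains all of {AuthID, Year}, and the restricted closure of {Year} across the fragments never reaches {AuthID}.
Price → PubID is preserved.
Price, Title → AuthID, Year is preserved.
Title, ISBN → Year is preserved.
Title → PubID is preserved.
ISBN → Year is preserved.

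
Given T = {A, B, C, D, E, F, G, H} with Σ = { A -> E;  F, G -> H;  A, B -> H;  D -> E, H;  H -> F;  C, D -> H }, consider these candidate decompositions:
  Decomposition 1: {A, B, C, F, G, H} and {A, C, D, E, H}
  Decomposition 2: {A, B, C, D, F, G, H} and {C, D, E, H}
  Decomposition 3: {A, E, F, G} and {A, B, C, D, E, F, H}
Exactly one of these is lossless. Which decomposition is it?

Decomposition 2

Decomposition 1: common = {A, C, H}, closure = {A, C, E, F, H} → lossy.
Decomposition 2: common = {C, D, H}, closure = {C, D, E, F, H} → lossless.
Decomposition 3: common = {A, E, F}, closure = {A, E, F} → lossy.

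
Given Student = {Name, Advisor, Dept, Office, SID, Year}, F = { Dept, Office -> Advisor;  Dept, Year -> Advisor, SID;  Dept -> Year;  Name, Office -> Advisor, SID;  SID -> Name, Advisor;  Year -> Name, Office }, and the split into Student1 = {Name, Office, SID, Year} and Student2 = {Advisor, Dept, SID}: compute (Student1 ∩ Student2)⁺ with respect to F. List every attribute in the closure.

Student1 ∩ Student2 = {SID}.
SID → Name, Advisor applies, adding Name, Advisor
Closure: {Name, Advisor, SID}.

Name, Advisor, SID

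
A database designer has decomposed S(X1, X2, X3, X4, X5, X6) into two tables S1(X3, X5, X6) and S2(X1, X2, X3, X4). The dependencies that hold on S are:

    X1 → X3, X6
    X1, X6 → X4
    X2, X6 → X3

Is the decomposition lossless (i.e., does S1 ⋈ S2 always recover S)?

No

Common attributes: S1 ∩ S2 = {X3}.
No dependency enlarges {X3}, so (X3)⁺ = {X3}.
The closure contains neither all of S1 = {X3, X5, X6} nor all of S2 = {X1, X2, X3, X4}, so the common attributes are not a superkey of either fragment. The join is lossy.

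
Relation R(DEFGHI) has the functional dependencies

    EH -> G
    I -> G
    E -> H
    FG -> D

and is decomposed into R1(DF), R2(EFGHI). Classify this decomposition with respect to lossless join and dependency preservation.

lossy and not dependency-preserving

Lossless test: (F)⁺ = {F}, which is a superkey of neither fragment — lossy.
Dependency preservation: the restricted closure of {FG} across the fragments never reaches {D}, so FG → D cannot be enforced without a join — not preserved.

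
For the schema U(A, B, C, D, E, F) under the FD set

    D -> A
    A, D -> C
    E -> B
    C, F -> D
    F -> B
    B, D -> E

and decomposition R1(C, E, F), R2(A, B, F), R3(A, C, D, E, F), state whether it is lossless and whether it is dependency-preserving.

lossless but not dependency-preserving

Lossless test (chase): Rows 1 and 3 agree on E; apply E→B and equate their B entries. Rows 1 and 3 agree on C, F; apply C, F→D and equate their D entries. Rows 1 and 2 agree on F; apply F→B and equate their B entries. Rows 1 and 3 agree on D; apply D→A and equate their A entries. Row 1 is now all distinguished symbols — the join is lossless.
Dependency preservation: the restricted closure of {E} across the fragments never reaches {B}, so E → B cannot be enforced without a join — not preserved.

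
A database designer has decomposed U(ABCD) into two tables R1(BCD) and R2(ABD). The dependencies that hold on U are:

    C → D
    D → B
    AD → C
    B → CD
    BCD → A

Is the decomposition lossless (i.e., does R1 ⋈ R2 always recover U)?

Yes

Common attributes: R1 ∩ R2 = {BD}.
Closure of {BD}: B → CD applies, adding C; BCD → A applies, adding A. So (BD)⁺ = {ABCD}.
This closure contains every attribute of R1, so R1 ∩ R2 → R1. The join is lossless.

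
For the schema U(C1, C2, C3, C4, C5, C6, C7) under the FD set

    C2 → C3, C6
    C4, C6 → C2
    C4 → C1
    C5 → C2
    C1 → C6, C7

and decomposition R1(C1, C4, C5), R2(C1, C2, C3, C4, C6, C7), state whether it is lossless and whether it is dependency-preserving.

lossless but not dependency-preserving

Lossless test: (C1, C4)⁺ = {C1, C2, C3, C4, C6, C7}, which contains all of one fragment — lossless.
Dependency preservation: the restricted closure of {C5} across the fragments never reaches {C2}, so C5 → C2 cannot be enforced without a join — not preserved.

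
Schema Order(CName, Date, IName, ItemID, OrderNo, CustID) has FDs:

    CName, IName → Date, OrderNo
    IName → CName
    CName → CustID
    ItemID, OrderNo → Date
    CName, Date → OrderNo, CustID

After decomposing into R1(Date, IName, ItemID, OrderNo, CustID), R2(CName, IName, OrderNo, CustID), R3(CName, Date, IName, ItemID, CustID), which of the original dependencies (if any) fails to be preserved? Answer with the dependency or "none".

CName, Date → OrderNo, CustID

Check CName, Date → OrderNo, CustID: no single fragment contains all of {CName, Date, OrderNo, CustID}, and the restricted closure of {CName, Date} across the fragments never reaches {OrderNo, CustID}.
CName, IName → Date, OrderNo is preserved.
IName → CName is preserved.
CName → CustID is preserved.
ItemID, OrderNo → Date is preserved.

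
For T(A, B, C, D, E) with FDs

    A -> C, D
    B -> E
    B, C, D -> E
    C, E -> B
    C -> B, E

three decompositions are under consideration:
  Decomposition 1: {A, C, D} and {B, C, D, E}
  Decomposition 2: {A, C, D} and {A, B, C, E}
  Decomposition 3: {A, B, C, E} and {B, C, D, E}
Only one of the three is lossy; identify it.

Decomposition 3

Decomposition 1: common = {C, D}, closure = {B, C, D, E} → lossless.
Decomposition 2: common = {A, C}, closure = {A, B, C, D, E} → lossless.
Decomposition 3: common = {B, C, E}, closure = {B, C, E} → lossy.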